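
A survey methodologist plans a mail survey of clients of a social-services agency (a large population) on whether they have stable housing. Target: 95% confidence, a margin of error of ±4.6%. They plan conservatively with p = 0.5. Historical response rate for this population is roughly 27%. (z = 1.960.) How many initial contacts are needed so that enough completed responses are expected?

1682

Completed interviews needed: n₀ = 1.960² × 0.2500 / 0.046² ≈ 453.88 → 454.
At a 27% response rate, contacts needed = 454 / 0.27 ≈ 1681.48 → 1682.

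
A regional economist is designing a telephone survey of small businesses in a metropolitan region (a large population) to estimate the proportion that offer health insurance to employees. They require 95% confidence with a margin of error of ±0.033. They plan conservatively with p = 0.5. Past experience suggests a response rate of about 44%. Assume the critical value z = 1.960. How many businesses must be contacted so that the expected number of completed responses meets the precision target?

2005

Completed interviews needed: n₀ = 1.960² × 0.2500 / 0.033² ≈ 881.91 → 882.
At a 44% response rate, contacts needed = 882 / 0.44 ≈ 2004.55 → 2005.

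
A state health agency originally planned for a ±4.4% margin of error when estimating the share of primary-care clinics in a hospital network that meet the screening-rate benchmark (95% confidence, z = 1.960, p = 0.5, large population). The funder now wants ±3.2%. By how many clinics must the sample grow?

At ±4.4%: n = 1.960² × 0.2500 / 0.044² ≈ 496.07 → 497.
At ±3.2%: n = 1.960² × 0.2500 / 0.032² ≈ 937.89 → 938.
Additional respondents: 938 − 497 = 441.

441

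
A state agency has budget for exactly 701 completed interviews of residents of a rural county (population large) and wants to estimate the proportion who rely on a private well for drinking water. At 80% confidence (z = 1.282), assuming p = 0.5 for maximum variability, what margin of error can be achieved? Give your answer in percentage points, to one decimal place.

2.4

SE(p̂) = √[p(1−p)/n] = √[0.2500/701] = 0.01888.
E = z × SE = 1.282 × 0.01888 = 0.02421, or 2.4 percentage points.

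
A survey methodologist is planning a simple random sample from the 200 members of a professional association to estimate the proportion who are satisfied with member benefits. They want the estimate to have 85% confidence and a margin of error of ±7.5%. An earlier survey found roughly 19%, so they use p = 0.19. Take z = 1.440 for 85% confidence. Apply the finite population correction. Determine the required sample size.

45

Unadjusted: n₀ = 1.440² × 0.19 × 0.81 / 0.075² ≈ 56.73, so n₀ = 57.
Finite population correction with N = 200: n = n₀ / (1 + (n₀−1)/N) = 57 / (1 + 56/200) = 57 / 1.2800 ≈ 44.53.
Rounding up, n = 45.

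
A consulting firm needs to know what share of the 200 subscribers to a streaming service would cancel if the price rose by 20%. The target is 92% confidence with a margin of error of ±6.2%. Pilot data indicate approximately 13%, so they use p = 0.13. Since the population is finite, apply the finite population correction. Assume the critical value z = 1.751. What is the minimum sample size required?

63

Unadjusted: n₀ = 1.751² × 0.13 × 0.87 / 0.062² ≈ 90.21, so n₀ = 91.
Finite population correction with N = 200: n = n₀ / (1 + (n₀−1)/N) = 91 / (1 + 90/200) = 91 / 1.4500 ≈ 62.76.
Rounding up, n = 63.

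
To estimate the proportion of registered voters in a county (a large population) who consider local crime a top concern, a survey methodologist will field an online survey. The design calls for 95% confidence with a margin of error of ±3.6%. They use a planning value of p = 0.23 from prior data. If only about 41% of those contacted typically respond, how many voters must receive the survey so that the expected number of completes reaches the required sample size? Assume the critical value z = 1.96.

Completed interviews needed: n₀ = 1.96² × 0.1771 / 0.036² ≈ 524.96 → 525.
At a 41% response rate, contacts needed = 525 / 0.41 ≈ 1280.49 → 1281.

1281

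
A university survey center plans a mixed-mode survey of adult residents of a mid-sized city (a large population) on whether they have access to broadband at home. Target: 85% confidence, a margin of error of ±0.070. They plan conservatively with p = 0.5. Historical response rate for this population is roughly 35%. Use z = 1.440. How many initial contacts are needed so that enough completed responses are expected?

303

Completed interviews needed: n₀ = 1.440² × 0.2500 / 0.070² ≈ 105.80 → 106.
At a 35% response rate, contacts needed = 106 / 0.35 ≈ 302.86 → 303.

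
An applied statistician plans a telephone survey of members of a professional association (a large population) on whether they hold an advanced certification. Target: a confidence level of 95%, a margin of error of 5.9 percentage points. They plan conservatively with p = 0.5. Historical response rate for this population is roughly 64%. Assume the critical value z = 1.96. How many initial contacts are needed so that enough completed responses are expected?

Completed interviews needed: n₀ = 1.96² × 0.2500 / 0.059² ≈ 275.90 → 276.
At a 64% response rate, contacts needed = 276 / 0.64 ≈ 431.25 → 432.

432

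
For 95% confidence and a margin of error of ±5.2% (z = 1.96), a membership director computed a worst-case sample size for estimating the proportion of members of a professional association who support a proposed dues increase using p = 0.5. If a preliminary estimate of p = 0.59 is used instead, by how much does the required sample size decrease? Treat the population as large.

Conservative (p = 0.5): n = 1.96² × 0.25 / 0.052² ≈ 355.18 → 356.
Using p = 0.59: p(1−p) = 0.2419, so n = 1.96² × 0.2419 / 0.052² ≈ 343.67 → 344.
Reduction: 356 − 344 = 12.

12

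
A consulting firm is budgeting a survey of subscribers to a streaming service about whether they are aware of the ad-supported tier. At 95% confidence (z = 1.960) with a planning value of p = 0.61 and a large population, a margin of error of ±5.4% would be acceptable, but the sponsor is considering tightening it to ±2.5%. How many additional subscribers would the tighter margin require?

1149

At ±5.4%: n = 1.960² × 0.2379 / 0.054² ≈ 313.41 → 314.
At ±2.5%: n = 1.960² × 0.2379 / 0.025² ≈ 1462.27 → 1463.
Additional respondents: 1463 − 314 = 1149.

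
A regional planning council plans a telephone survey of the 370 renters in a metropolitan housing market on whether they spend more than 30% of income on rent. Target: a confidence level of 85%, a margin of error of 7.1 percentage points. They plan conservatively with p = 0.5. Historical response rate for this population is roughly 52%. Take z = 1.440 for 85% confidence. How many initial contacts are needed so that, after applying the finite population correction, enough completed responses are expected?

Completed interviews needed (unadjusted): n₀ = 1.440² × 0.2500 / 0.071² ≈ 102.84 → 103.
FPC for N = 370: n = 103 / (1 + 102/370) = 103 / 1.2757 ≈ 80.74 → 81.
At a 52% response rate, contacts needed = 81 / 0.52 ≈ 155.77 → 156.

156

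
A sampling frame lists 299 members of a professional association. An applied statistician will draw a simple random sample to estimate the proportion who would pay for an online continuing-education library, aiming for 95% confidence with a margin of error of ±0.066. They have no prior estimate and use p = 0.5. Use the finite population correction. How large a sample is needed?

128

For 95% confidence, z = 1.96.
Unadjusted: n₀ = 1.96² × 0.50 × 0.50 / 0.066² ≈ 220.48, so n₀ = 221.
Finite population correction with N = 299: n = n₀ / (1 + (n₀−1)/N) = 221 / (1 + 220/299) = 221 / 1.7358 ≈ 127.32.
Rounding up, n = 128.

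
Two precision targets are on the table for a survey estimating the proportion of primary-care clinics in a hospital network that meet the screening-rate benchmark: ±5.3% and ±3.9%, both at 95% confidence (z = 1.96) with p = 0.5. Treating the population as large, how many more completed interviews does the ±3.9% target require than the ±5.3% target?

At ±5.3%: n = 1.96² × 0.2500 / 0.053² ≈ 341.90 → 342.
At ±3.9%: n = 1.96² × 0.2500 / 0.039² ≈ 631.43 → 632.
Additional respondents: 632 − 342 = 290.

290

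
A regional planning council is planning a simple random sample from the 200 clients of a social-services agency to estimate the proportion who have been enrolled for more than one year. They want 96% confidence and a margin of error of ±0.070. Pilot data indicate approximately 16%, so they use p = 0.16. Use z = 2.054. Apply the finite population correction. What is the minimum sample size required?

Unadjusted: n₀ = 2.054² × 0.16 × 0.84 / 0.070² ≈ 115.72, so n₀ = 116.
Finite population correction with N = 200: n = n₀ / (1 + (n₀−1)/N) = 116 / (1 + 115/200) = 116 / 1.5750 ≈ 73.65.
Rounding up, n = 74.

74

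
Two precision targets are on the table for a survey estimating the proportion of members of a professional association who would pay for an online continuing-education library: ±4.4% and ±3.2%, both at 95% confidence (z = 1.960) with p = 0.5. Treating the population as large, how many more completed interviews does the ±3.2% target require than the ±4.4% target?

441

At ±4.4%: n = 1.960² × 0.2500 / 0.044² ≈ 496.07 → 497.
At ±3.2%: n = 1.960² × 0.2500 / 0.032² ≈ 937.89 → 938.
Additional respondents: 938 − 497 = 441.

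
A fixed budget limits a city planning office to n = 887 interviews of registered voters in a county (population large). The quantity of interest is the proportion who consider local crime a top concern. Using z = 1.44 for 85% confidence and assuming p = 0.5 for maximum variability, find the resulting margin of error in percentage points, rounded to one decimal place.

SE(p̂) = √[p(1−p)/n] = √[0.2500/887] = 0.01679.
E = z × SE = 1.44 × 0.01679 = 0.02418, or 2.4 percentage points.

2.4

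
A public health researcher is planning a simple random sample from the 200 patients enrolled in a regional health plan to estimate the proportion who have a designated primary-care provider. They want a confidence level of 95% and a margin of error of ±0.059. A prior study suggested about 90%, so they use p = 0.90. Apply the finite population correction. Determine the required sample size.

For 95% confidence, z = 1.96.
Unadjusted: n₀ = 1.96² × 0.90 × 0.10 / 0.059² ≈ 99.32, so n₀ = 100.
Finite population correction with N = 200: n = n₀ / (1 + (n₀−1)/N) = 100 / (1 + 99/200) = 100 / 1.4950 ≈ 66.89.
Rounding up, n = 67.

67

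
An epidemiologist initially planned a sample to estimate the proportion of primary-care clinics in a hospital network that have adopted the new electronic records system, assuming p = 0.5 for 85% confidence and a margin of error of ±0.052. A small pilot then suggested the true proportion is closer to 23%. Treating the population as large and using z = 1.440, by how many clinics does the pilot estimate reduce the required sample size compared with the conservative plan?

56

Conservative (p = 0.5): n = 1.440² × 0.25 / 0.052² ≈ 191.72 → 192.
Using p = 0.23: p(1−p) = 0.1771, so n = 1.440² × 0.1771 / 0.052² ≈ 135.81 → 136.
Reduction: 192 − 136 = 56.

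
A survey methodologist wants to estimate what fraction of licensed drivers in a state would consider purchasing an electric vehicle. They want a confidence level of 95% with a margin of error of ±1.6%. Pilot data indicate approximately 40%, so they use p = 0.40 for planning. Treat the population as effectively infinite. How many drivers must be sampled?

3602

For 95% confidence, z = 1.960.
With p = 0.40, p(1−p) = 0.2400.
n = z²·p(1−p)/E² = 1.960² × 0.2400 / 0.016² = 3.8416 × 0.2400 / 0.000256 ≈ 3601.50.
Rounding up gives n = 3602.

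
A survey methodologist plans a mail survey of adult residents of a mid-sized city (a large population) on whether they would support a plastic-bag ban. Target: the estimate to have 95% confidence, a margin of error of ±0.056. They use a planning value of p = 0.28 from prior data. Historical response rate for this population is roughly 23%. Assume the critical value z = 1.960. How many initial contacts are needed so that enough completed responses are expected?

1074

Completed interviews needed: n₀ = 1.960² × 0.2016 / 0.056² ≈ 246.96 → 247.
At a 23% response rate, contacts needed = 247 / 0.23 ≈ 1073.91 → 1074.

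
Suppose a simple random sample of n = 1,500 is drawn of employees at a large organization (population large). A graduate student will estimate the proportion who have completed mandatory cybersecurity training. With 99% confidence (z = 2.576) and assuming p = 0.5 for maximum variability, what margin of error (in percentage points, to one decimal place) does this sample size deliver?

3.3

SE(p̂) = √[p(1−p)/n] = √[0.2500/1500] = 0.01291.
E = z × SE = 2.576 × 0.01291 = 0.03326, or 3.3 percentage points.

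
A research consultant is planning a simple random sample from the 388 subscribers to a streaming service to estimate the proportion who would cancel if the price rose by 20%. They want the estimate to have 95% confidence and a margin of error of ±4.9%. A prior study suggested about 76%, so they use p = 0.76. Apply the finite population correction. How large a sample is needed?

167

For 95% confidence, z = 1.960.
Unadjusted: n₀ = 1.960² × 0.76 × 0.24 / 0.049² ≈ 291.84, so n₀ = 292.
Finite population correction with N = 388: n = n₀ / (1 + (n₀−1)/N) = 292 / (1 + 291/388) = 292 / 1.7500 ≈ 166.86.
Rounding up, n = 167.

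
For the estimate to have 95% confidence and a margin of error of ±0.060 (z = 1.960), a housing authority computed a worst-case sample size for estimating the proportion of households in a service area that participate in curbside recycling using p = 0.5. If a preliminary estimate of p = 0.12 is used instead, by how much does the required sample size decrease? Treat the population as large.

154

Conservative (p = 0.5): n = 1.960² × 0.25 / 0.060² ≈ 266.78 → 267.
Using p = 0.12: p(1−p) = 0.1056, so n = 1.960² × 0.1056 / 0.060² ≈ 112.69 → 113.
Reduction: 267 − 113 = 154.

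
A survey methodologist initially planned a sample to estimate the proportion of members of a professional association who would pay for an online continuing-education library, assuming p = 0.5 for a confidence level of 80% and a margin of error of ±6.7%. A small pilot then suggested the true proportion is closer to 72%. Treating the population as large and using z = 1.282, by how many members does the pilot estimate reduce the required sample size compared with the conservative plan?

18

Conservative (p = 0.5): n = 1.282² × 0.25 / 0.067² ≈ 91.53 → 92.
Using p = 0.72: p(1−p) = 0.2016, so n = 1.282² × 0.2016 / 0.067² ≈ 73.81 → 74.
Reduction: 92 − 74 = 18.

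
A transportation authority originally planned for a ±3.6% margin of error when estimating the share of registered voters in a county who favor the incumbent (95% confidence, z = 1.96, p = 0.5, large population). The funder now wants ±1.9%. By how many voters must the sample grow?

1919

At ±3.6%: n = 1.96² × 0.2500 / 0.036² ≈ 741.05 → 742.
At ±1.9%: n = 1.96² × 0.2500 / 0.019² ≈ 2660.39 → 2661.
Additional respondents: 2661 − 742 = 1919.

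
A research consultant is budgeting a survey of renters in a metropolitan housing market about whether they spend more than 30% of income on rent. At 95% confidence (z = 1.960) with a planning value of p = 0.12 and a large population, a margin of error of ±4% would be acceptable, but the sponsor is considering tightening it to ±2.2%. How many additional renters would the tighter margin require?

At ±4%: n = 1.960² × 0.1056 / 0.040² ≈ 253.55 → 254.
At ±2.2%: n = 1.960² × 0.1056 / 0.022² ≈ 838.17 → 839.
Additional respondents: 839 − 254 = 585.

585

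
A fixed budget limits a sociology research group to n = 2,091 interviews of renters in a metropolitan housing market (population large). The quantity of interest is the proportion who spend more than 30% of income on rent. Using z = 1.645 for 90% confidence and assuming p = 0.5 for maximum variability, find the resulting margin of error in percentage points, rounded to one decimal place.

1.8

SE(p̂) = √[p(1−p)/n] = √[0.2500/2091] = 0.01093.
E = z × SE = 1.645 × 0.01093 = 0.01799, or 1.8 percentage points.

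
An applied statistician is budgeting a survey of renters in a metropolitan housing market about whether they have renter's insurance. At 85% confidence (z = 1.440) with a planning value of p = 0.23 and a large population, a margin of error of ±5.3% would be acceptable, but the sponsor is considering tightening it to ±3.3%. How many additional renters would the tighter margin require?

207

At ±5.3%: n = 1.440² × 0.1771 / 0.053² ≈ 130.73 → 131.
At ±3.3%: n = 1.440² × 0.1771 / 0.033² ≈ 337.22 → 338.
Additional respondents: 338 − 131 = 207.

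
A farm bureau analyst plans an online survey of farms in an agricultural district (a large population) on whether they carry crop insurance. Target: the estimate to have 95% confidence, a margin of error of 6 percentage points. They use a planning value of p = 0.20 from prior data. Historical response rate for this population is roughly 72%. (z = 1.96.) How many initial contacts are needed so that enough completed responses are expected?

Completed interviews needed: n₀ = 1.96² × 0.1600 / 0.060² ≈ 170.74 → 171.
At a 72% response rate, contacts needed = 171 / 0.72 ≈ 237.50 → 238.

238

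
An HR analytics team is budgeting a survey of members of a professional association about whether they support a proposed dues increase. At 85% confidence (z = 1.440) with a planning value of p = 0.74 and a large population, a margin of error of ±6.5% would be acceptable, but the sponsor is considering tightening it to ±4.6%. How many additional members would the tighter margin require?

94

At ±6.5%: n = 1.440² × 0.1924 / 0.065² ≈ 94.43 → 95.
At ±4.6%: n = 1.440² × 0.1924 / 0.046² ≈ 188.54 → 189.
Additional respondents: 189 − 95 = 94.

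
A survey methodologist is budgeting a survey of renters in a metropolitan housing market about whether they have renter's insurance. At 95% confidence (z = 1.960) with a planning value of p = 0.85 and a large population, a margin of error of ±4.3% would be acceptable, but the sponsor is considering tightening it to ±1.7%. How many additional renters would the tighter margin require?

At ±4.3%: n = 1.960² × 0.1275 / 0.043² ≈ 264.90 → 265.
At ±1.7%: n = 1.960² × 0.1275 / 0.017² ≈ 1694.82 → 1695.
Additional respondents: 1695 − 265 = 1430.

1430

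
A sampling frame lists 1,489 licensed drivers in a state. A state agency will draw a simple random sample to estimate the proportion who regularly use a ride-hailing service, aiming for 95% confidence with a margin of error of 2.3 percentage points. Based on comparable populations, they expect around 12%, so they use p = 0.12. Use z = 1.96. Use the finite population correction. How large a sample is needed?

Unadjusted: n₀ = 1.96² × 0.12 × 0.88 / 0.023² ≈ 766.87, so n₀ = 767.
Finite population correction with N = 1,489: n = n₀ / (1 + (n₀−1)/N) = 767 / (1 + 766/1489) = 767 / 1.5144 ≈ 506.46.
Rounding up, n = 507.

507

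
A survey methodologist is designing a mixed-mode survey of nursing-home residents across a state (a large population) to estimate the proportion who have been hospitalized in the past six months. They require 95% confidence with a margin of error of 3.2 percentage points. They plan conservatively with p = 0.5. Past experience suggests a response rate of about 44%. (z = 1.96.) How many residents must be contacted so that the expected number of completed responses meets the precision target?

2132

Completed interviews needed: n₀ = 1.96² × 0.2500 / 0.032² ≈ 937.89 → 938.
At a 44% response rate, contacts needed = 938 / 0.44 ≈ 2131.82 → 2132.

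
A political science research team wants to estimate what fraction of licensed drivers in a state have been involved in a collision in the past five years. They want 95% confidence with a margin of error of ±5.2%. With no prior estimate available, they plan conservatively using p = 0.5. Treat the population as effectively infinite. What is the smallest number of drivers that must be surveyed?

356

For 95% confidence, z = 1.960.
With p = 0.5, p(1−p) = 0.25.
n = z²·p(1−p)/E² = 1.960² × 0.2500 / 0.052² = 3.8416 × 0.2500 / 0.002704 ≈ 355.18.
Rounding up gives n = 356.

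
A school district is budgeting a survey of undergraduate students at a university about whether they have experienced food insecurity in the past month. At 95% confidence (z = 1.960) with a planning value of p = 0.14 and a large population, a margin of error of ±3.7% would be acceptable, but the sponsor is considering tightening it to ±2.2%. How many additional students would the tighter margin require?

At ±3.7%: n = 1.960² × 0.1204 / 0.037² ≈ 337.86 → 338.
At ±2.2%: n = 1.960² × 0.1204 / 0.022² ≈ 955.64 → 956.
Additional respondents: 956 − 338 = 618.

618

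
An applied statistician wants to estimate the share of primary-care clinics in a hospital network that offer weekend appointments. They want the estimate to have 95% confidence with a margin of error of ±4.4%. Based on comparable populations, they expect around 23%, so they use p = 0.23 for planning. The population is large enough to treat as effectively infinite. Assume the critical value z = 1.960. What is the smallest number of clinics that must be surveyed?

With p = 0.23, p(1−p) = 0.1771.
n = z²·p(1−p)/E² = 1.960² × 0.1771 / 0.044² = 3.8416 × 0.1771 / 0.001936 ≈ 351.42.
Rounding up gives n = 352.

352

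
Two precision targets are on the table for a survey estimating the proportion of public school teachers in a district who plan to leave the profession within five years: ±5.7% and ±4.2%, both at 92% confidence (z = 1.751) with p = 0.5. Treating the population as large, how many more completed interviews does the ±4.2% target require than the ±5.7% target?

At ±5.7%: n = 1.751² × 0.2500 / 0.057² ≈ 235.92 → 236.
At ±4.2%: n = 1.751² × 0.2500 / 0.042² ≈ 434.52 → 435.
Additional respondents: 435 − 236 = 199.

199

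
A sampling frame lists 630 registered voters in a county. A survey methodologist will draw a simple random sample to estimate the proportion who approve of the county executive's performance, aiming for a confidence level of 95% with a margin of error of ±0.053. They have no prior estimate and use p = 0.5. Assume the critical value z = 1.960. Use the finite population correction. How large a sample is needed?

Unadjusted: n₀ = 1.960² × 0.50 × 0.50 / 0.053² ≈ 341.90, so n₀ = 342.
Finite population correction with N = 630: n = n₀ / (1 + (n₀−1)/N) = 342 / (1 + 341/630) = 342 / 1.5413 ≈ 221.89.
Rounding up, n = 222.

222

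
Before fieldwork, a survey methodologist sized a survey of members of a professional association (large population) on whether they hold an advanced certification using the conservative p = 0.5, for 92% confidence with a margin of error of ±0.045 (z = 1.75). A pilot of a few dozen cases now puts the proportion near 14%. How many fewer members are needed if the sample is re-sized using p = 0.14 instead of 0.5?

Conservative (p = 0.5): n = 1.75² × 0.25 / 0.045² ≈ 378.09 → 379.
Using p = 0.14: p(1−p) = 0.1204, so n = 1.75² × 0.1204 / 0.045² ≈ 182.09 → 183.
Reduction: 379 − 183 = 196.

196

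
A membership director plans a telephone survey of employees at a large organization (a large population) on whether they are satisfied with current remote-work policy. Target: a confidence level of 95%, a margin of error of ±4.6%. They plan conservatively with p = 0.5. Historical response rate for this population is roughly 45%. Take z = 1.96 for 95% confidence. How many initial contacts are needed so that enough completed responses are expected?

Completed interviews needed: n₀ = 1.96² × 0.2500 / 0.046² ≈ 453.88 → 454.
At a 45% response rate, contacts needed = 454 / 0.45 ≈ 1008.89 → 1009.

1009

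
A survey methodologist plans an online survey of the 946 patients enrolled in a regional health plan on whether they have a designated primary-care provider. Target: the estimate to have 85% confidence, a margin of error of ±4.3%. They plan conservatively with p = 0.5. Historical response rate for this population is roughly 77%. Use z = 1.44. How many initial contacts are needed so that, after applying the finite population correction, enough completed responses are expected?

Completed interviews needed (unadjusted): n₀ = 1.44² × 0.2500 / 0.043² ≈ 280.37 → 281.
FPC for N = 946: n = 281 / (1 + 280/946) = 281 / 1.2960 ≈ 216.82 → 217.
At a 77% response rate, contacts needed = 217 / 0.77 ≈ 281.82 → 282.

282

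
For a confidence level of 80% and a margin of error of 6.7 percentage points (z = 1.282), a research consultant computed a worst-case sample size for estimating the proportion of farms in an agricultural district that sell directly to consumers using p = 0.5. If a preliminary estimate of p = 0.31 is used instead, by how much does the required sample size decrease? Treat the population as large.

Conservative (p = 0.5): n = 1.282² × 0.25 / 0.067² ≈ 91.53 → 92.
Using p = 0.31: p(1−p) = 0.2139, so n = 1.282² × 0.2139 / 0.067² ≈ 78.31 → 79.
Reduction: 92 − 79 = 13.

13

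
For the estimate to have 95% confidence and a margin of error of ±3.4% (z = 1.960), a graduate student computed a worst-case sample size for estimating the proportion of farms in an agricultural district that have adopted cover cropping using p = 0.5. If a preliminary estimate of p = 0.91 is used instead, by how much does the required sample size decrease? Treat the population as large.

Conservative (p = 0.5): n = 1.960² × 0.25 / 0.034² ≈ 830.80 → 831.
Using p = 0.91: p(1−p) = 0.0819, so n = 1.960² × 0.0819 / 0.034² ≈ 272.17 → 273.
Reduction: 831 − 273 = 558.

558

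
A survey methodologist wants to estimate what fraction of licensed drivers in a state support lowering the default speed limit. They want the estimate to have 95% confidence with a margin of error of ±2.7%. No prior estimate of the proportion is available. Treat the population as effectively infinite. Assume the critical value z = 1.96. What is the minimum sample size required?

1318

With no prior estimate, use p = 0.5, giving p(1−p) = 0.25.
n = z²·p(1−p)/E² = 1.96² × 0.2500 / 0.027² = 3.8416 × 0.2500 / 0.000729 ≈ 1317.42.
Rounding up gives n = 1318.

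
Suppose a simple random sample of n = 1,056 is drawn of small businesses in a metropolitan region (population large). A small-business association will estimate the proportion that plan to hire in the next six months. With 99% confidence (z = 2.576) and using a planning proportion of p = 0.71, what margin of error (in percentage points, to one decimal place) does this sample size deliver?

SE(p̂) = √[p(1−p)/n] = √[0.2059/1056] = 0.01396.
E = z × SE = 2.576 × 0.01396 = 0.03597, or 3.6 percentage points.

3.6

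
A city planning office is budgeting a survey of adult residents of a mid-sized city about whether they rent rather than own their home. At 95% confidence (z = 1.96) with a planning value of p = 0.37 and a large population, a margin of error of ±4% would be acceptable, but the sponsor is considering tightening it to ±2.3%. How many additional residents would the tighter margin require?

1133

At ±4%: n = 1.96² × 0.2331 / 0.040² ≈ 559.67 → 560.
At ±2.3%: n = 1.96² × 0.2331 / 0.023² ≈ 1692.77 → 1693.
Additional respondents: 1693 − 560 = 1133.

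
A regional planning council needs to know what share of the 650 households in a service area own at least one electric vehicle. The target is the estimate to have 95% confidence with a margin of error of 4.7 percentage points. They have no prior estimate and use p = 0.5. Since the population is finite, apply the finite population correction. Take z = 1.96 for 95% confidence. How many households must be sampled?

Unadjusted: n₀ = 1.96² × 0.50 × 0.50 / 0.047² ≈ 434.77, so n₀ = 435.
Finite population correction with N = 650: n = n₀ / (1 + (n₀−1)/N) = 435 / (1 + 434/650) = 435 / 1.6677 ≈ 260.84.
Rounding up, n = 261.

261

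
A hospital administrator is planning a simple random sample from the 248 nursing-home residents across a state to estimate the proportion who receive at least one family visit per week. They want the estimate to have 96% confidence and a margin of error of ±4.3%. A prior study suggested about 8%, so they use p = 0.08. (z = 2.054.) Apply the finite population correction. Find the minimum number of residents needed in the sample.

Unadjusted: n₀ = 2.054² × 0.08 × 0.92 / 0.043² ≈ 167.94, so n₀ = 168.
Finite population correction with N = 248: n = n₀ / (1 + (n₀−1)/N) = 168 / (1 + 167/248) = 168 / 1.6734 ≈ 100.40.
Rounding up, n = 101.

101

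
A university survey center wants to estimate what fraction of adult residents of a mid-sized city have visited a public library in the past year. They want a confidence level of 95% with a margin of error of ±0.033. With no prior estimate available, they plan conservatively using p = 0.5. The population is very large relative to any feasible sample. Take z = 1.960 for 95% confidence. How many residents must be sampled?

With p = 0.5, p(1−p) = 0.25.
n = z²·p(1−p)/E² = 1.960² × 0.2500 / 0.033² = 3.8416 × 0.2500 / 0.001089 ≈ 881.91.
Rounding up gives n = 882.

882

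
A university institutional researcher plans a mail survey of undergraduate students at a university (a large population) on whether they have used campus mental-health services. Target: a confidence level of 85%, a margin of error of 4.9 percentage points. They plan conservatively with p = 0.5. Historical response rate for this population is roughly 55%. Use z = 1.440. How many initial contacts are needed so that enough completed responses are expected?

Completed interviews needed: n₀ = 1.440² × 0.2500 / 0.049² ≈ 215.91 → 216.
At a 55% response rate, contacts needed = 216 / 0.55 ≈ 392.73 → 393.

393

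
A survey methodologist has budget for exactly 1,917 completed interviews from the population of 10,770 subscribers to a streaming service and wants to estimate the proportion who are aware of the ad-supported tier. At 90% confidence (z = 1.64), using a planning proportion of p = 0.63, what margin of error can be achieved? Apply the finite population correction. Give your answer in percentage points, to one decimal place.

Finite-population factor: (N−n)/(N−1) = (10770−1917)/(10770−1) = 0.8221.
SE(p̂) = √[p(1−p)/n · (N−n)/(N−1)] = √[0.2331/1917 × 0.8221] = 0.01000.
E = z × SE = 1.64 × 0.01000 = 0.01640 ≈ 1.6 percentage points.

1.6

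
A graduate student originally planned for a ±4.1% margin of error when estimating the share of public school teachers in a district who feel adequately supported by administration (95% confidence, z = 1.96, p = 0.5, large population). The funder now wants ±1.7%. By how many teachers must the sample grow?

At ±4.1%: n = 1.96² × 0.2500 / 0.041² ≈ 571.33 → 572.
At ±1.7%: n = 1.96² × 0.2500 / 0.017² ≈ 3323.18 → 3324.
Additional respondents: 3324 − 572 = 2752.

2752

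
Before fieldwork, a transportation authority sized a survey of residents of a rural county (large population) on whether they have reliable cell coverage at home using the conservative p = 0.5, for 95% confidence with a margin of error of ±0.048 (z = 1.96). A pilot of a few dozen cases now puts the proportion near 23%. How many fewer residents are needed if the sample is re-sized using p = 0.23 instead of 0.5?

Conservative (p = 0.5): n = 1.96² × 0.25 / 0.048² ≈ 416.84 → 417.
Using p = 0.23: p(1−p) = 0.1771, so n = 1.96² × 0.1771 / 0.048² ≈ 295.29 → 296.
Reduction: 417 − 296 = 121.

121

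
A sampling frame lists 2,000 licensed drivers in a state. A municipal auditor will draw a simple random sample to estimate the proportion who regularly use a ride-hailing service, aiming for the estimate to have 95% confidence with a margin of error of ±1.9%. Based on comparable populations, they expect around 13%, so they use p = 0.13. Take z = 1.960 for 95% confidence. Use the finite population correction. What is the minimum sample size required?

752

Unadjusted: n₀ = 1.960² × 0.13 × 0.87 / 0.019² ≈ 1203.56, so n₀ = 1204.
Finite population correction with N = 2,000: n = n₀ / (1 + (n₀−1)/N) = 1204 / (1 + 1203/2000) = 1204 / 1.6015 ≈ 751.80.
Rounding up, n = 752.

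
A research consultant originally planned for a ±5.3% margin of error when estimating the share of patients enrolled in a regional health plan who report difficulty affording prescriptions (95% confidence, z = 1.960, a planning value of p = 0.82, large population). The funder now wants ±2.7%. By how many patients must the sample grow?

At ±5.3%: n = 1.960² × 0.1476 / 0.053² ≈ 201.86 → 202.
At ±2.7%: n = 1.960² × 0.1476 / 0.027² ≈ 777.81 → 778.
Additional respondents: 778 − 202 = 576.

576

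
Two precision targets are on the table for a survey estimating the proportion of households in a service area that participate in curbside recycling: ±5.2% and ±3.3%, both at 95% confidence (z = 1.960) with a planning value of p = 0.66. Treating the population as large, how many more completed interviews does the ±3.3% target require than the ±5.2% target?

473

At ±5.2%: n = 1.960² × 0.2244 / 0.052² ≈ 318.81 → 319.
At ±3.3%: n = 1.960² × 0.2244 / 0.033² ≈ 791.60 → 792.
Additional respondents: 792 − 319 = 473.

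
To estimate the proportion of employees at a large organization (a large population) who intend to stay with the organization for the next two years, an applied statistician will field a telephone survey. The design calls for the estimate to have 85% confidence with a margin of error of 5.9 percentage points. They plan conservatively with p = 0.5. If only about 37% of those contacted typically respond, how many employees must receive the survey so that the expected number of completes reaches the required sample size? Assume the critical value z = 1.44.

403

Completed interviews needed: n₀ = 1.44² × 0.2500 / 0.059² ≈ 148.92 → 149.
At a 37% response rate, contacts needed = 149 / 0.37 ≈ 402.70 → 403.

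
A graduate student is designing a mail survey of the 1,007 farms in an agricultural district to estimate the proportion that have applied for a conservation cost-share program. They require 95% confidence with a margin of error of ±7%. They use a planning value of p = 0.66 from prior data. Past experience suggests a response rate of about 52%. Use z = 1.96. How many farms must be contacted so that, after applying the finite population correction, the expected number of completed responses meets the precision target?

289

Completed interviews needed (unadjusted): n₀ = 1.96² × 0.2244 / 0.070² ≈ 175.93 → 176.
FPC for N = 1,007: n = 176 / (1 + 175/1007) = 176 / 1.1738 ≈ 149.94 → 150.
At a 52% response rate, contacts needed = 150 / 0.52 ≈ 288.46 → 289.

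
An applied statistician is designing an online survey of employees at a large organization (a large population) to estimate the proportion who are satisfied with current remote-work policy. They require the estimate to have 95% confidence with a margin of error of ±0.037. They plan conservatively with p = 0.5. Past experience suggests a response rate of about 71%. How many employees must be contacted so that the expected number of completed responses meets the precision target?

989

For 95% confidence, z = 1.960.
Completed interviews needed: n₀ = 1.960² × 0.2500 / 0.037² ≈ 701.53 → 702.
At a 71% response rate, contacts needed = 702 / 0.71 ≈ 988.73 → 989.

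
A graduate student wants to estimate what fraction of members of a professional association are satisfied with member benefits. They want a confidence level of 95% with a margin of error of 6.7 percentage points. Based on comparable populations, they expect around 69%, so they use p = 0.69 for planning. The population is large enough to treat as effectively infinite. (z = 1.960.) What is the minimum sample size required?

184

With p = 0.69, p(1−p) = 0.2139.
n = z²·p(1−p)/E² = 1.960² × 0.2139 / 0.067² = 3.8416 × 0.2139 / 0.004489 ≈ 183.05.
Rounding up gives n = 184.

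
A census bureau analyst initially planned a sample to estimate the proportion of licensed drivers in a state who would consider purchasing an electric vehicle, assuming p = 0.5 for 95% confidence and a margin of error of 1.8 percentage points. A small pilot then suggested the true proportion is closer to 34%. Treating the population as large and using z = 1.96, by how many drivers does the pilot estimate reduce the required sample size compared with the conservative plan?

304

Conservative (p = 0.5): n = 1.96² × 0.25 / 0.018² ≈ 2964.20 → 2965.
Using p = 0.34: p(1−p) = 0.2244, so n = 1.96² × 0.2244 / 0.018² ≈ 2660.66 → 2661.
Reduction: 2965 − 2661 = 304.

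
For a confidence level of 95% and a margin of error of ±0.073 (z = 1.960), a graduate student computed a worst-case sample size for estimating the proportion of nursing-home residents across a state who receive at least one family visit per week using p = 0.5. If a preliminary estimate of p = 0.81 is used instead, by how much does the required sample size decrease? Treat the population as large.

Conservative (p = 0.5): n = 1.960² × 0.25 / 0.073² ≈ 180.22 → 181.
Using p = 0.81: p(1−p) = 0.1539, so n = 1.960² × 0.1539 / 0.073² ≈ 110.94 → 111.
Reduction: 181 − 111 = 70.

70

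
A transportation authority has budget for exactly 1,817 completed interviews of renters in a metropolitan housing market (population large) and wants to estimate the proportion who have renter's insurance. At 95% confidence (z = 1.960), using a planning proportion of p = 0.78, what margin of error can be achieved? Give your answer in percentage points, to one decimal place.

1.9

SE(p̂) = √[p(1−p)/n] = √[0.1716/1817] = 0.00972.
E = z × SE = 1.960 × 0.00972 = 0.01905, or 1.9 percentage points.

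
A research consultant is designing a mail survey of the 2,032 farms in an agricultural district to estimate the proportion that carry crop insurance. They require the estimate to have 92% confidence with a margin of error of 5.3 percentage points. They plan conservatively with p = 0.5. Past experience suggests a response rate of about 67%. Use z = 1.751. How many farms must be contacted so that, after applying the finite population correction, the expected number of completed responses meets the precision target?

360

Completed interviews needed (unadjusted): n₀ = 1.751² × 0.2500 / 0.053² ≈ 272.87 → 273.
FPC for N = 2,032: n = 273 / (1 + 272/2032) = 273 / 1.1339 ≈ 240.77 → 241.
At a 67% response rate, contacts needed = 241 / 0.67 ≈ 359.70 → 360.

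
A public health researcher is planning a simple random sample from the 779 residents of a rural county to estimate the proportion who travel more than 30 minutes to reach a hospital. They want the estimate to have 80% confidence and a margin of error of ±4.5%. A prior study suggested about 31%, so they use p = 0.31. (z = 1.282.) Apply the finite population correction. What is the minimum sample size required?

143

Unadjusted: n₀ = 1.282² × 0.31 × 0.69 / 0.045² ≈ 173.60, so n₀ = 174.
Finite population correction with N = 779: n = n₀ / (1 + (n₀−1)/N) = 174 / (1 + 173/779) = 174 / 1.2221 ≈ 142.38.
Rounding up, n = 143.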